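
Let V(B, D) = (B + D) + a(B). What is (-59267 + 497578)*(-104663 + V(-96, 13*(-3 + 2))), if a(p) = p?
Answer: -45964797948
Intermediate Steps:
V(B, D) = D + 2*B (V(B, D) = (B + D) + B = D + 2*B)
(-59267 + 497578)*(-104663 + V(-96, 13*(-3 + 2))) = (-59267 + 497578)*(-104663 + (13*(-3 + 2) + 2*(-96))) = 438311*(-104663 + (13*(-1) - 192)) = 438311*(-104663 + (-13 - 192)) = 438311*(-104663 - 205) = 438311*(-104868) = -45964797948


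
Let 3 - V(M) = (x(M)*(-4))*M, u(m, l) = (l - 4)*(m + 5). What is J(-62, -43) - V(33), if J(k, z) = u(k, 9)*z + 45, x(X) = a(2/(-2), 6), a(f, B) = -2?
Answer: 12561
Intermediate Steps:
x(X) = -2
u(m, l) = (-4 + l)*(5 + m)
V(M) = 3 - 8*M (V(M) = 3 - (-2*(-4))*M = 3 - 8*M)
J(k, z) = 45 + z*(25 + 5*k) (J(k, z) = (-20 - 4*k + 5*9 + 9*k)*z + 45 = (-20 - 4*k + 45 + 9*k)*z + 45 = (25 + 5*k)*z + 45 = z*(25 + 5*k) + 45 = 45 + z*(25 + 5*k))
J(-62, -43) - V(33) = (45 + 5*(-43)*(5 - 62)) - (3 - 8*33) = (45 + 5*(-43)*(-57)) - (3 - 264) = (45 + 12255) - 1*(-261) = 12300 + 261 = 12561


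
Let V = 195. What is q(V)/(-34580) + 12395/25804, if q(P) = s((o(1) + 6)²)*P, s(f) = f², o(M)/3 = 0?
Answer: -23432953/3431932 ≈ -6.8279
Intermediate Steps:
o(M) = 0 (o(M) = 3*0 = 0)
q(P) = 1296*P (q(P) = ((0 + 6)²)²*P = (6²)²*P = 36²*P = 1296*P)
q(V)/(-34580) + 12395/25804 = (1296*195)/(-34580) + 12395/25804 = 252720*(-1/34580) + 12395*(1/25804) = -972/133 + 12395/25804 = -23432953/3431932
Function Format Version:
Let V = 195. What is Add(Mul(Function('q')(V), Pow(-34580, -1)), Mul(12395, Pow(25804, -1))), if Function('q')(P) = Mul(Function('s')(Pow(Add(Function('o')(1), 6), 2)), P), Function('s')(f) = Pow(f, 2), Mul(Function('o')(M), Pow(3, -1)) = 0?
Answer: Rational(-23432953, 3431932) ≈ -6.8279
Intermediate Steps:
Function('o')(M) = 0 (Function('o')(M) = Mul(3, 0) = 0)
Function('q')(P) = Mul(1296, P) (Function('q')(P) = Mul(Pow(Pow(Add(0, 6), 2), 2), P) = Mul(Pow(Pow(6, 2), 2), P) = Mul(Pow(36, 2), P) = Mul(1296, P))
Add(Mul(Function('q')(V), Pow(-34580, -1)), Mul(12395, Pow(25804, -1))) = Add(Mul(Mul(1296, 195), Pow(-34580, -1)), Mul(12395, Pow(25804, -1))) = Add(Mul(252720, Rational(-1, 34580)), Mul(12395, Rational(1, 25804))) = Add(Rational(-972, 133), Rational(12395, 25804)) = Rational(-23432953, 3431932)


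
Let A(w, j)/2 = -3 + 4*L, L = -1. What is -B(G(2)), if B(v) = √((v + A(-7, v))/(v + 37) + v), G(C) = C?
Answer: -√286/13 ≈ -1.3009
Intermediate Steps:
A(w, j) = -14 (A(w, j) = 2*(-3 + 4*(-1)) = 2*(-3 - 4) = 2*(-7) = -14)
B(v) = √(v + (-14 + v)/(37 + v)) (B(v) = √((v - 14)/(v + 37) + v) = √((-14 + v)/(37 + v) + v) = √(v + (-14 + v)/(37 + v)))
-B(G(2)) = -√((-14 + 2 + 2*(37 + 2))/(37 + 2)) = -√((-14 + 2 + 2*39)/39) = -√((-14 + 2 + 78)/39) = -√((1/39)*66) = -√(22/13) = -√286/13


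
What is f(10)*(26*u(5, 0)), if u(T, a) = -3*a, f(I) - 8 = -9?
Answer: 0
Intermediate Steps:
f(I) = -1 (f(I) = 8 - 9 = -1)
f(10)*(26*u(5, 0)) = -26*(-3*0) = -26*0 = -1*0 = 0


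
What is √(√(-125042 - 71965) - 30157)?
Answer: √(-30157 + I*√197007) ≈ 1.278 + 173.66*I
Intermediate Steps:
√(√(-125042 - 71965) - 30157) = √(√(-197007) - 30157) = √(I*√197007 - 30157) = √(-30157 + I*√197007)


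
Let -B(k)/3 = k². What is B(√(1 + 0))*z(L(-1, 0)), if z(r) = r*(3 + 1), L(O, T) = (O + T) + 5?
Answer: -48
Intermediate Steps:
L(O, T) = 5 + O + T
z(r) = 4*r (z(r) = r*4 = 4*r)
B(k) = -3*k²
B(√(1 + 0))*z(L(-1, 0)) = (-3*(√(1 + 0))²)*(4*(5 - 1 + 0)) = (-3*(√1)²)*(4*4) = -3*1²*16 = -3*1*16 = -3*16 = -48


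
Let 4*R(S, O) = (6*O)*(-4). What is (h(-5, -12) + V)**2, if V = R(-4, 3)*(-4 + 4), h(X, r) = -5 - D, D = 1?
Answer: 36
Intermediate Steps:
R(S, O) = -6*O (R(S, O) = ((6*O)*(-4))/4 = (-24*O)/4 = -6*O)
h(X, r) = -6 (h(X, r) = -5 - 1*1 = -5 - 1 = -6)
V = 0 (V = (-6*3)*(-4 + 4) = -18*0 = 0)
(h(-5, -12) + V)**2 = (-6 + 0)**2 = (-6)**2 = 36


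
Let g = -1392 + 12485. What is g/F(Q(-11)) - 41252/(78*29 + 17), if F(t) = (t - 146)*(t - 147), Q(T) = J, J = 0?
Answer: -860069477/48911898 ≈ -17.584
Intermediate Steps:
g = 11093
Q(T) = 0
F(t) = (-147 + t)*(-146 + t) (F(t) = (-146 + t)*(-147 + t) = (-147 + t)*(-146 + t))
g/F(Q(-11)) - 41252/(78*29 + 17) = 11093/(21462 + 0² - 293*0) - 41252/(78*29 + 17) = 11093/(21462 + 0 + 0) - 41252/(2262 + 17) = 11093/21462 - 41252/2279 = -860069477/48911898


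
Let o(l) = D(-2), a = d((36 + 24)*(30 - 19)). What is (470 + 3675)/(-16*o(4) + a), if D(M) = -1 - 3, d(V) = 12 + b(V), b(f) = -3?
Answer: 4145/73 ≈ 56.781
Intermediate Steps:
d(V) = 9 (d(V) = 12 - 3 = 9)
a = 9
D(M) = -4
o(l) = -4
(470 + 3675)/(-16*o(4) + a) = (470 + 3675)/(-16*(-4) + 9) = 4145/(64 + 9) = 4145/73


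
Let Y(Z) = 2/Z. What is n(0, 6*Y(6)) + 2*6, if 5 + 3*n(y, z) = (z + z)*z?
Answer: 13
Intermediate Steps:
n(y, z) = -5/3 + 2*z²/3 (n(y, z) = -5/3 + ((z + z)*z)/3 = -5/3 + ((2*z)*z)/3 = -5/3 + (2*z²)/3 = -5/3 + 2*z²/3)
n(0, 6*Y(6)) + 2*6 = (-5/3 + 2*(6*(2/6))²/3) + 2*6 = (-5/3 + 2*(6*(2*(⅙)))²/3) + 12 = (-5/3 + 2*(6*(⅓))²/3) + 12 = (-5/3 + (⅔)*2²) + 12 = (-5/3 + (⅔)*4) + 12 = (-5/3 + 8/3) + 12 = 1 + 12 = 13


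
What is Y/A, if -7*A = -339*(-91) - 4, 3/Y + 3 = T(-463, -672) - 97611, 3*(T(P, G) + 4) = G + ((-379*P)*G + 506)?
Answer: 9/520899625940 ≈ 1.7278e-11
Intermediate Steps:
T(P, G) = 494/3 + G/3 - 379*G*P/3 (T(P, G) = -4 + (G + ((-379*P)*G + 506))/3 = -4 + (G + (-379*G*P + 506))/3 = -4 + (G + (506 - 379*G*P))/3 = -4 + (506 + G - 379*G*P)/3 = -4 + (506/3 + G/3 - 379*G*P/3) = 494/3 + G/3 - 379*G*P/3)
Y = -9/118213564 (Y = 3/(-3 + ((494/3 + (⅓)*(-672) - 379/3*(-672)*(-463)) - 97611)) = 3/(-3 + ((494/3 - 224 - 39306848) - 97611)) = 3/(-3 + (-117920722/3 - 97611)) = 3/(-3 - 118213555/3) = 3/(-118213564/3) = 3*(-3/118213564) = -9/118213564 ≈ -7.6133e-8)
A = -30845/7 (A = -(-339*(-91) - 4)/7 = -(30849 - 4)/7 = -⅐*30845 = -30845/7 ≈ -4406.4)
Y/A = -9/(118213564*(-30845/7)) = -9/118213564*(-7/30845) = 9/520899625940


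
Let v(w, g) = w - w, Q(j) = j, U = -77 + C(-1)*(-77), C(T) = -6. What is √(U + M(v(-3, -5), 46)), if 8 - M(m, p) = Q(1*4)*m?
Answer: √393 ≈ 19.824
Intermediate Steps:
U = 385 (U = -77 - 6*(-77) = -77 + 462 = 385)
v(w, g) = 0
M(m, p) = 8 - 4*m (M(m, p) = 8 - 1*4*m = 8 - 4*m)
√(U + M(v(-3, -5), 46)) = √(385 + (8 - 4*0)) = √(385 + (8 + 0)) = √(385 + 8) = √393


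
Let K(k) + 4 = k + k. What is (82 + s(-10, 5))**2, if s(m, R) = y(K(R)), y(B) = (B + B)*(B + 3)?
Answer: 36100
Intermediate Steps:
K(k) = -4 + 2*k (K(k) = -4 + (k + k) = -4 + 2*k)
y(B) = 2*B*(3 + B) (y(B) = (2*B)*(3 + B) = 2*B*(3 + B))
s(m, R) = 2*(-1 + 2*R)*(-4 + 2*R) (s(m, R) = 2*(-4 + 2*R)*(3 + (-4 + 2*R)) = 2*(-4 + 2*R)*(-1 + 2*R) = 2*(-1 + 2*R)*(-4 + 2*R))
(82 + s(-10, 5))**2 = (82 + 4*(-1 + 2*5)*(-2 + 5))**2 = (82 + 4*(-1 + 10)*3)**2 = (82 + 4*9*3)**2 = (82 + 108)**2 = 190**2 = 36100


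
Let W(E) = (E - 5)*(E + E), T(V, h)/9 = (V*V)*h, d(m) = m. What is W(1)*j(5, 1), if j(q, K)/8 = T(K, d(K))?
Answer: -576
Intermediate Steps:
T(V, h) = 9*h*V² (T(V, h) = 9*((V*V)*h) = 9*(V²*h) = 9*(h*V²) = 9*h*V²)
j(q, K) = 72*K³ (j(q, K) = 8*(9*K*K²) = 8*(9*K³) = 72*K³)
W(E) = 2*E*(-5 + E) (W(E) = (-5 + E)*(2*E) = 2*E*(-5 + E))
W(1)*j(5, 1) = (2*1*(-5 + 1))*(72*1³) = (2*1*(-4))*(72*1) = -8*72 = -576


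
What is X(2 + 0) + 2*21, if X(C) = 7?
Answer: 49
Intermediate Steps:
X(2 + 0) + 2*21 = 7 + 2*21 = 7 + 42 = 49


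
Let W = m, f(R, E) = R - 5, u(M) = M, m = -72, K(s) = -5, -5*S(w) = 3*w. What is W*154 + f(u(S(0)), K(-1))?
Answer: -11093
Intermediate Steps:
S(w) = -3*w/5
f(R, E) = -5 + R
W = -72
W*154 + f(u(S(0)), K(-1)) = -72*154 + (-5 - 3/5*0) = -11088 + (-5 + 0) = -11088 - 5 = -11093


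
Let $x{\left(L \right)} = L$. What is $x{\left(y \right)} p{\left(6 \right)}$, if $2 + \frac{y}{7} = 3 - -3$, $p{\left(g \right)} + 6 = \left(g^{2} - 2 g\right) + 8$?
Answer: $728$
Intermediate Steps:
$p{\left(g \right)} = 2 + g^{2} - 2 g$ ($p{\left(g \right)} = -6 + \left(\left(g^{2} - 2 g\right) + 8\right) = -6 + \left(8 + g^{2} - 2 g\right) = 2 + g^{2} - 2 g$)
$y = 28$ ($y = -14 + 7 \left(3 - -3\right) = -14 + 7 \left(3 + 3\right) = -14 + 7 \cdot 6 = -14 + 42 = 28$)
$x{\left(y \right)} p{\left(6 \right)} = 28 \left(2 + 6^{2} - 12\right) = 28 \left(2 + 36 - 12\right) = 28 \cdot 26 = 728$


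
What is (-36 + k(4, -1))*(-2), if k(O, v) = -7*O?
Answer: 128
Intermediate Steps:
(-36 + k(4, -1))*(-2) = (-36 - 7*4)*(-2) = (-36 - 28)*(-2) = -64*(-2) = 128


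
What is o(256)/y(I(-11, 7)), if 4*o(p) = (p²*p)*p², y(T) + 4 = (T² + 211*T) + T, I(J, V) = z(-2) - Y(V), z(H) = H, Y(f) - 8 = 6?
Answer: -68719476736/785 ≈ -8.7541e+7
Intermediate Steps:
Y(f) = 14 (Y(f) = 8 + 6 = 14)
I(J, V) = -16 (I(J, V) = -2 - 1*14 = -2 - 14 = -16)
y(T) = -4 + T² + 212*T (y(T) = -4 + ((T² + 211*T) + T) = -4 + (T² + 212*T) = -4 + T² + 212*T)
o(p) = p⁵/4 (o(p) = ((p²*p)*p²)/4 = (p³*p²)/4 = p⁵/4)
o(256)/y(I(-11, 7)) = ((¼)*256⁵)/(-4 + (-16)² + 212*(-16)) = ((¼)*1099511627776)/(-4 + 256 - 3392) = 274877906944/(-3140) = 274877906944*(-1/3140) = -68719476736/785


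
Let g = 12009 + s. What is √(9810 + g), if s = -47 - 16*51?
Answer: 26*√31 ≈ 144.76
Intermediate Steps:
s = -863 (s = -47 - 816 = -863)
g = 11146 (g = 12009 - 863 = 11146)
√(9810 + g) = √(9810 + 11146) = √20956 = 26*√31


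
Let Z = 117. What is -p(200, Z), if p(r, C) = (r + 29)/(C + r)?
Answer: -229/317 ≈ -0.72240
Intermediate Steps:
p(r, C) = (29 + r)/(C + r)
-p(200, Z) = -(29 + 200)/(117 + 200) = -229/317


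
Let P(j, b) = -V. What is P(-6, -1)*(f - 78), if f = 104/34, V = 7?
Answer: 8918/17 ≈ 524.59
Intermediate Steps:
P(j, b) = -7 (P(j, b) = -1*7 = -7)
f = 52/17 (f = 104*(1/34) = 52/17 ≈ 3.0588)
P(-6, -1)*(f - 78) = -7*(52/17 - 78) = -7*(-1274/17) = 8918/17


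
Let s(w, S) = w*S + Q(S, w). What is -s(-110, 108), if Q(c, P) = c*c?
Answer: 216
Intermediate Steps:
Q(c, P) = c**2
s(w, S) = S**2 + S*w (s(w, S) = w*S + S**2 = S*w + S**2 = S**2 + S*w)
-s(-110, 108) = -108*(108 - 110) = -108*(-2) = -1*(-216) = 216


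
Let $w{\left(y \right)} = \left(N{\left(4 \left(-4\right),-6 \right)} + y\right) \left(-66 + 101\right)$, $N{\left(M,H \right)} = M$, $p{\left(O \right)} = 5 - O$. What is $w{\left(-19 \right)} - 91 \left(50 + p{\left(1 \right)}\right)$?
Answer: $-6139$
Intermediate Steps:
$w{\left(y \right)} = -560 + 35 y$ ($w{\left(y \right)} = \left(4 \left(-4\right) + y\right) \left(-66 + 101\right) = \left(-16 + y\right) 35 = -560 + 35 y$)
$w{\left(-19 \right)} - 91 \left(50 + p{\left(1 \right)}\right) = \left(-560 + 35 \left(-19\right)\right) - 91 \left(50 + \left(5 - 1\right)\right) = \left(-560 - 665\right) - 91 \left(50 + \left(5 - 1\right)\right) = -1225 - 91 \left(50 + 4\right) = -1225 - 91 \cdot 54 = -1225 - 4914 = -6139$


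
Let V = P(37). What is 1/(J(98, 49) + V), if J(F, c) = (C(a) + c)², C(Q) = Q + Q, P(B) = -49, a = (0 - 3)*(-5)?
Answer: 1/6192 ≈ 0.00016150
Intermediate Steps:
a = 15 (a = -3*(-5) = 15)
V = -49
C(Q) = 2*Q
J(F, c) = (30 + c)² (J(F, c) = (2*15 + c)² = (30 + c)²)
1/(J(98, 49) + V) = 1/((30 + 49)² - 49) = 1/(79² - 49) = 1/(6241 - 49) = 1/6192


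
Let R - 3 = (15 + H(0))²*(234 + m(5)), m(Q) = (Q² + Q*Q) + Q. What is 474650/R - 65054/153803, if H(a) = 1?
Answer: 68189443652/11379422561 ≈ 5.9923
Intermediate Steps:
m(Q) = Q + 2*Q² (m(Q) = (Q² + Q²) + Q = 2*Q² + Q = Q + 2*Q²)
R = 73987 (R = 3 + (15 + 1)²*(234 + 5*(1 + 2*5)) = 3 + 16²*(234 + 5*(1 + 10)) = 3 + 256*(234 + 5*11) = 3 + 256*(234 + 55) = 3 + 256*289 = 3 + 73984 = 73987)
474650/R - 65054/153803 = 474650/73987 - 65054/153803 = 68189443652/11379422561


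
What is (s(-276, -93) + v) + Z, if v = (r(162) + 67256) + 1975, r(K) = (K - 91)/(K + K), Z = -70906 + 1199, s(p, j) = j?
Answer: -184285/324 ≈ -568.78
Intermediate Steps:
Z = -69707
r(K) = (-91 + K)/(2*K) (r(K) = (-91 + K)/((2*K)) = (-91 + K)*(1/(2*K)) = (-91 + K)/(2*K))
v = 22430915/324 (v = ((½)*(-91 + 162)/162 + 67256) + 1975 = ((½)*(1/162)*71 + 67256) + 1975 = (71/324 + 67256) + 1975 = 21791015/324 + 1975 = 22430915/324 ≈ 69231.)
(s(-276, -93) + v) + Z = (-93 + 22430915/324) - 69707 = 22400783/324 - 69707 = -184285/324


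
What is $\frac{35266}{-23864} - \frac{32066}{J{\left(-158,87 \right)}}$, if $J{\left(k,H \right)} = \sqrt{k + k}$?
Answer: $- \frac{17633}{11932} + \frac{16033 i \sqrt{79}}{79} \approx -1.4778 + 1803.9 i$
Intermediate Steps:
$J{\left(k,H \right)} = \sqrt{2} \sqrt{k}$ ($J{\left(k,H \right)} = \sqrt{2 k} = \sqrt{2} \sqrt{k}$)
$\frac{35266}{-23864} - \frac{32066}{J{\left(-158,87 \right)}} = \frac{35266}{-23864} - \frac{32066}{\sqrt{2} \sqrt{-158}} = 35266 \left(- \frac{1}{23864}\right) - \frac{32066}{\sqrt{2} i \sqrt{158}} = - \frac{17633}{11932} - \frac{32066}{2 i \sqrt{79}} = - \frac{17633}{11932} - 32066 \left(- \frac{i \sqrt{79}}{158}\right) = - \frac{17633}{11932} + \frac{16033 i \sqrt{79}}{79}$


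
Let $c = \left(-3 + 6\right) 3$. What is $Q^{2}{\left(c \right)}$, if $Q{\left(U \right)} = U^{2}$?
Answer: $6561$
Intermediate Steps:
$c = 9$ ($c = 3 \cdot 3 = 9$)
$Q^{2}{\left(c \right)} = \left(9^{2}\right)^{2} = 81^{2} = 6561$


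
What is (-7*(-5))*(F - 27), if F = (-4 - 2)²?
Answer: 315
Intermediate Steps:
F = 36 (F = (-6)² = 36)
(-7*(-5))*(F - 27) = (-7*(-5))*(36 - 27) = 35*9 = 315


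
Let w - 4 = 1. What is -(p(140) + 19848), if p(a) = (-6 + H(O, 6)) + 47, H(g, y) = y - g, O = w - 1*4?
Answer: -19894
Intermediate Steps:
w = 5 (w = 4 + 1 = 5)
O = 1 (O = 5 - 1*4 = 5 - 4 = 1)
p(a) = 46 (p(a) = (-6 + (6 - 1*1)) + 47 = (-6 + (6 - 1)) + 47 = (-6 + 5) + 47 = -1 + 47 = 46)
-(p(140) + 19848) = -(46 + 19848) = -1*19894 = -19894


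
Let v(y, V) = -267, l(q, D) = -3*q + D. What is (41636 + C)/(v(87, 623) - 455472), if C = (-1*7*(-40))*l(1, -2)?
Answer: -13412/151913 ≈ -0.088287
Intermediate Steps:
l(q, D) = D - 3*q
C = -1400 (C = (-1*7*(-40))*(-2 - 3*1) = (-7*(-40))*(-2 - 3) = 280*(-5) = -1400)
(41636 + C)/(v(87, 623) - 455472) = (41636 - 1400)/(-267 - 455472) = 40236/(-455739) = 40236*(-1/455739) = -13412/151913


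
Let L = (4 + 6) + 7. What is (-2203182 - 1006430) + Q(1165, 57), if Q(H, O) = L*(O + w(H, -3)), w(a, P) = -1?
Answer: -3208660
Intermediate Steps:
L = 17 (L = 10 + 7 = 17)
Q(H, O) = -17 + 17*O (Q(H, O) = 17*(O - 1) = 17*(-1 + O) = -17 + 17*O)
(-2203182 - 1006430) + Q(1165, 57) = (-2203182 - 1006430) + (-17 + 17*57) = -3209612 + (-17 + 969) = -3209612 + 952 = -3208660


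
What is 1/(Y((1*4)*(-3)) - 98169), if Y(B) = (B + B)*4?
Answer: -1/98265 ≈ -1.0177e-5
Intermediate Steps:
Y(B) = 8*B (Y(B) = (2*B)*4 = 8*B)
1/(Y((1*4)*(-3)) - 98169) = 1/(8*((1*4)*(-3)) - 98169) = 1/(8*(4*(-3)) - 98169) = 1/(8*(-12) - 98169) = 1/(-96 - 98169) = 1/(-98265) = -1/98265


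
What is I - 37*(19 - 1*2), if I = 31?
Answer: -598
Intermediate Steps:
I - 37*(19 - 1*2) = 31 - 37*(19 - 1*2) = 31 - 37*(19 - 2) = 31 - 37*17 = 31 - 629 = -598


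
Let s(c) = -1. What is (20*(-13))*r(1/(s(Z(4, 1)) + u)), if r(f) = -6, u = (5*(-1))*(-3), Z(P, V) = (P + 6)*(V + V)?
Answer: 1560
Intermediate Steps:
Z(P, V) = 2*V*(6 + P) (Z(P, V) = (6 + P)*(2*V) = 2*V*(6 + P))
u = 15 (u = -5*(-3) = 15)
(20*(-13))*r(1/(s(Z(4, 1)) + u)) = (20*(-13))*(-6) = -260*(-6) = 1560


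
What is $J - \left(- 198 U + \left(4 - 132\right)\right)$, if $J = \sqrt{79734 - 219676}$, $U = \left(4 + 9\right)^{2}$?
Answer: $33590 + i \sqrt{139942} \approx 33590.0 + 374.09 i$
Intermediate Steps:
$U = 169$ ($U = 13^{2} = 169$)
$J = i \sqrt{139942}$ ($J = \sqrt{-139942} = i \sqrt{139942} \approx 374.09 i$)
$J - \left(- 198 U + \left(4 - 132\right)\right) = i \sqrt{139942} - \left(\left(-198\right) 169 + \left(4 - 132\right)\right) = i \sqrt{139942} - \left(-33462 - 128\right) = i \sqrt{139942} - -33590 = i \sqrt{139942} + 33590 = 33590 + i \sqrt{139942}$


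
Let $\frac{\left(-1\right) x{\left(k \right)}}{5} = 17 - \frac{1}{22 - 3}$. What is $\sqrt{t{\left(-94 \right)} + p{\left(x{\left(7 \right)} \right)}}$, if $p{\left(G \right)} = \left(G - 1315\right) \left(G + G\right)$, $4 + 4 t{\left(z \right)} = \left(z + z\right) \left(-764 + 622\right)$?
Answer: $\frac{\sqrt{88044853}}{19} \approx 493.85$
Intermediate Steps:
$x{\left(k \right)} = - \frac{1610}{19}$ ($x{\left(k \right)} = - 5 \left(17 - \frac{1}{22 - 3}\right) = - 5 \left(17 - \frac{1}{19}\right) = \left(-5\right) \frac{322}{19} = - \frac{1610}{19}$)
$t{\left(z \right)} = -1 - 71 z$ ($t{\left(z \right)} = -1 + \frac{\left(z + z\right) \left(-764 + 622\right)}{4} = -1 + \frac{2 z \left(-142\right)}{4} = -1 + \frac{\left(-284\right) z}{4} = -1 - 71 z$)
$p{\left(G \right)} = 2 G \left(-1315 + G\right)$ ($p{\left(G \right)} = \left(-1315 + G\right) 2 G = 2 G \left(-1315 + G\right)$)
$\sqrt{t{\left(-94 \right)} + p{\left(x{\left(7 \right)} \right)}} = \sqrt{\left(-1 - -6674\right) + 2 \left(- \frac{1610}{19}\right) \left(-1315 - \frac{1610}{19}\right)} = \sqrt{\left(-1 + 6674\right) + 2 \left(- \frac{1610}{19}\right) \left(- \frac{26595}{19}\right)} = \sqrt{6673 + \frac{85635900}{361}} = \sqrt{\frac{88044853}{361}} = \frac{\sqrt{88044853}}{19}$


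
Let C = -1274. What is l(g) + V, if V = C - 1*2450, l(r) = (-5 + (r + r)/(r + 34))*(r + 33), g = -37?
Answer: -11408/3 ≈ -3802.7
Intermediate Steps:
l(r) = (-5 + 2*r/(34 + r))*(33 + r) (l(r) = (-5 + (2*r)/(34 + r))*(33 + r) = (-5 + 2*r/(34 + r))*(33 + r))
V = -3724 (V = -1274 - 1*2450 = -1274 - 2450 = -3724)
l(g) + V = (-5610 - 269*(-37) - 3*(-37)²)/(34 - 37) - 3724 = (-5610 + 9953 - 3*1369)/(-3) - 3724 = -(-5610 + 9953 - 4107)/3 - 3724 = -⅓*236 - 3724 = -236/3 - 3724 = -11408/3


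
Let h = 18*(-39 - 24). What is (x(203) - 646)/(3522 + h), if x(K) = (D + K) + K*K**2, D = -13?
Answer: 8364971/2388 ≈ 3502.9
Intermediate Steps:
h = -1134 (h = 18*(-63) = -1134)
x(K) = -13 + K + K**3 (x(K) = (-13 + K) + K*K**2 = (-13 + K) + K**3 = -13 + K + K**3)
(x(203) - 646)/(3522 + h) = ((-13 + 203 + 203**3) - 646)/(3522 - 1134) = ((-13 + 203 + 8365427) - 646)/2388 = (8365617 - 646)*(1/2388) = 8364971*(1/2388) = 8364971/2388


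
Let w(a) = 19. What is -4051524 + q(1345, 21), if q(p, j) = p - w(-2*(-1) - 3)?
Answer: -4050198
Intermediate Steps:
q(p, j) = -19 + p (q(p, j) = p - 1*19 = p - 19 = -19 + p)
-4051524 + q(1345, 21) = -4051524 + (-19 + 1345) = -4051524 + 1326 = -4050198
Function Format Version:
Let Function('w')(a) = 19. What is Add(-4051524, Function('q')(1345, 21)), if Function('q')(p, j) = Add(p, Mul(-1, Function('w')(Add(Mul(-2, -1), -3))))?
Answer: -4050198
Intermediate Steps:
Function('q')(p, j) = Add(-19, p) (Function('q')(p, j) = Add(p, Mul(-1, 19)) = Add(p, -19) = Add(-19, p))
Add(-4051524, Function('q')(1345, 21)) = Add(-4051524, Add(-19, 1345)) = Add(-4051524, 1326) = -4050198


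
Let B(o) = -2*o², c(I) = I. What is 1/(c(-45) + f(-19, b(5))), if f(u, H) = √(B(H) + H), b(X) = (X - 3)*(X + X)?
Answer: -3/187 - 2*I*√195/2805 ≈ -0.016043 - 0.0099567*I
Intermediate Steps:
b(X) = 2*X*(-3 + X) (b(X) = (-3 + X)*(2*X) = 2*X*(-3 + X))
f(u, H) = √(H - 2*H²) (f(u, H) = √(-2*H² + H) = √(H - 2*H²))
1/(c(-45) + f(-19, b(5))) = 1/(-45 + √((2*5*(-3 + 5))*(1 - 4*5*(-3 + 5)))) = 1/(-45 + √((2*5*2)*(1 - 4*5*2))) = 1/(-45 + √(20*(1 - 2*20))) = 1/(-45 + √(20*(1 - 40))) = 1/(-45 + √(20*(-39))) = 1/(-45 + √(-780)) = 1/(-45 + 2*I*√195)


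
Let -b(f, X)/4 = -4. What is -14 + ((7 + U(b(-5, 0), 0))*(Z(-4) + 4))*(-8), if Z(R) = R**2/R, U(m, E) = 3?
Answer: -14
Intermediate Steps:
b(f, X) = 16 (b(f, X) = -4*(-4) = 16)
Z(R) = R
-14 + ((7 + U(b(-5, 0), 0))*(Z(-4) + 4))*(-8) = -14 + ((7 + 3)*(-4 + 4))*(-8) = -14 + (10*0)*(-8) = -14 + 0*(-8) = -14 + 0 = -14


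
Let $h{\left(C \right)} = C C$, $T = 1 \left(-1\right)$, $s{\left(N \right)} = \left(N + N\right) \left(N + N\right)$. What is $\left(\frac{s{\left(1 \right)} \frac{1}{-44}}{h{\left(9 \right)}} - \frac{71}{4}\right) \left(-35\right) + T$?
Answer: $\frac{2210711}{3564} \approx 620.29$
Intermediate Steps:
$s{\left(N \right)} = 4 N^{2}$ ($s{\left(N \right)} = 2 N 2 N = 4 N^{2}$)
$T = -1$
$h{\left(C \right)} = C^{2}$
$\left(\frac{s{\left(1 \right)} \frac{1}{-44}}{h{\left(9 \right)}} - \frac{71}{4}\right) \left(-35\right) + T = \left(\frac{4 \cdot 1^{2} \frac{1}{-44}}{9^{2}} - \frac{71}{4}\right) \left(-35\right) - 1 = \left(\frac{4 \cdot 1 \left(- \frac{1}{44}\right)}{81} - \frac{71}{4}\right) \left(-35\right) - 1 = \left(4 \left(- \frac{1}{44}\right) \frac{1}{81} - \frac{71}{4}\right) \left(-35\right) - 1 = \left(\left(- \frac{1}{11}\right) \frac{1}{81} - \frac{71}{4}\right) \left(-35\right) - 1 = \left(- \frac{1}{891} - \frac{71}{4}\right) \left(-35\right) - 1 = \left(- \frac{63265}{3564}\right) \left(-35\right) - 1 = \frac{2214275}{3564} - 1 = \frac{2210711}{3564}$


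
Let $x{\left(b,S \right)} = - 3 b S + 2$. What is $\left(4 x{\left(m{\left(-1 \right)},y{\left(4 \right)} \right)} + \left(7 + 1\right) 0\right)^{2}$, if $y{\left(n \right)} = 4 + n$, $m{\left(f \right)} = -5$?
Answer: $238144$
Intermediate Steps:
$x{\left(b,S \right)} = 2 - 3 S b$ ($x{\left(b,S \right)} = - 3 S b + 2 = 2 - 3 S b$)
$\left(4 x{\left(m{\left(-1 \right)},y{\left(4 \right)} \right)} + \left(7 + 1\right) 0\right)^{2} = \left(4 \left(2 - 3 \left(4 + 4\right) \left(-5\right)\right) + \left(7 + 1\right) 0\right)^{2} = \left(4 \left(2 - 24 \left(-5\right)\right) + 8 \cdot 0\right)^{2} = \left(4 \left(2 + 120\right) + 0\right)^{2} = \left(4 \cdot 122 + 0\right)^{2} = \left(488 + 0\right)^{2} = 488^{2} = 238144$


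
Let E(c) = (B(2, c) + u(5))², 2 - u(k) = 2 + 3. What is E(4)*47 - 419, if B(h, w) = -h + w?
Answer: -372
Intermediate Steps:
B(h, w) = w - h
u(k) = -3 (u(k) = 2 - (2 + 3) = 2 - 1*5 = 2 - 5 = -3)
E(c) = (-5 + c)² (E(c) = ((c - 1*2) - 3)² = ((c - 2) - 3)² = ((-2 + c) - 3)² = (-5 + c)²)
E(4)*47 - 419 = (-5 + 4)²*47 - 419 = (-1)²*47 - 419 = 1*47 - 419 = 47 - 419 = -372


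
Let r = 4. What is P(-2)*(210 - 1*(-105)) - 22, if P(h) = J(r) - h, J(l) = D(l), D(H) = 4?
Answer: 1868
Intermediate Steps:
J(l) = 4
P(h) = 4 - h
P(-2)*(210 - 1*(-105)) - 22 = (4 - 1*(-2))*(210 - 1*(-105)) - 22 = (4 + 2)*(210 + 105) - 22 = 6*315 - 22 = 1890 - 22 = 1868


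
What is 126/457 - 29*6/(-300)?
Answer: 19553/22850 ≈ 0.85571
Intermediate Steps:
126/457 - 29*6/(-300) = 126*(1/457) - 174*(-1/300) = 126/457 + 29/50 = 19553/22850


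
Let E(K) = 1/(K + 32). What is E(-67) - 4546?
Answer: -159111/35 ≈ -4546.0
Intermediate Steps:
E(K) = 1/(32 + K)
E(-67) - 4546 = 1/(32 - 67) - 4546 = 1/(-35) - 4546 = -1/35 - 4546 = -159111/35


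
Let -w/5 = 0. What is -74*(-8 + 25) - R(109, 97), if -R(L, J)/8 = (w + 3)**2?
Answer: -1186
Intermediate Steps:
w = 0 (w = -5*0 = 0)
R(L, J) = -72 (R(L, J) = -8*(0 + 3)**2 = -8*3**2 = -8*9 = -72)
-74*(-8 + 25) - R(109, 97) = -74*(-8 + 25) - 1*(-72) = -74*17 + 72 = -1258 + 72 = -1186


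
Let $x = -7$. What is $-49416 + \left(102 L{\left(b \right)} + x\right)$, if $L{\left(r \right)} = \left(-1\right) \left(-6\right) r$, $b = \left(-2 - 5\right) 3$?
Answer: $-62275$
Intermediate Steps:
$b = -21$ ($b = \left(-7\right) 3 = -21$)
$L{\left(r \right)} = 6 r$
$-49416 + \left(102 L{\left(b \right)} + x\right) = -49416 + \left(102 \cdot 6 \left(-21\right) - 7\right) = -49416 + \left(102 \left(-126\right) - 7\right) = -49416 - 12859 = -62275$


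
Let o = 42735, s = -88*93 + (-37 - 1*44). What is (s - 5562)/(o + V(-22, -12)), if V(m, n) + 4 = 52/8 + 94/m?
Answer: -101398/313377 ≈ -0.32357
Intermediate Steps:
s = -8265 (s = -8184 + (-37 - 44) = -8184 - 81 = -8265)
V(m, n) = 5/2 + 94/m (V(m, n) = -4 + (52/8 + 94/m) = -4 + (52*(⅛) + 94/m) = -4 + (13/2 + 94/m) = 5/2 + 94/m)
(s - 5562)/(o + V(-22, -12)) = (-8265 - 5562)/(42735 + (5/2 + 94/(-22))) = -13827/(42735 + (5/2 + 94*(-1/22))) = -13827/(42735 + (5/2 - 47/11)) = -13827/(42735 - 39/22) = -13827/940131/22 = -13827*22/940131 = -101398/313377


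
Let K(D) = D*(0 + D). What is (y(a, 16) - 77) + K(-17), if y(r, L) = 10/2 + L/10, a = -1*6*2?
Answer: 1093/5 ≈ 218.60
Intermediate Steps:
a = -12 (a = -6*2 = -12)
K(D) = D² (K(D) = D*D = D²)
y(r, L) = 5 + L/10 (y(r, L) = 10*(½) + L*(⅒) = 5 + L/10)
(y(a, 16) - 77) + K(-17) = ((5 + (⅒)*16) - 77) + (-17)² = ((5 + 8/5) - 77) + 289 = (33/5 - 77) + 289 = -352/5 + 289 = 1093/5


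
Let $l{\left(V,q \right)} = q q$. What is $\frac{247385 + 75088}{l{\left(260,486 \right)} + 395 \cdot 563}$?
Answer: $\frac{322473}{458581} \approx 0.7032$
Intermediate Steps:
$l{\left(V,q \right)} = q^{2}$
$\frac{247385 + 75088}{l{\left(260,486 \right)} + 395 \cdot 563} = \frac{247385 + 75088}{486^{2} + 395 \cdot 563} = \frac{322473}{236196 + 222385} = \frac{322473}{458581}$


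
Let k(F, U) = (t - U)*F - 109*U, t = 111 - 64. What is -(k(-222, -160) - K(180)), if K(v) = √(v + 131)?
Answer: 28514 + √311 ≈ 28532.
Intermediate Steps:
t = 47
K(v) = √(131 + v)
k(F, U) = -109*U + F*(47 - U) (k(F, U) = (47 - U)*F - 109*U = F*(47 - U) - 109*U = -109*U + F*(47 - U))
-(k(-222, -160) - K(180)) = -((-109*(-160) + 47*(-222) - 1*(-222)*(-160)) - √(131 + 180)) = -((17440 - 10434 - 35520) - √311) = -(-28514 - √311) = 28514 + √311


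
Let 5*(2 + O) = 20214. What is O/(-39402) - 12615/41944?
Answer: -1666358863/4131693720 ≈ -0.40331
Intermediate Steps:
O = 20204/5 (O = -2 + (⅕)*20214 = -2 + 20214/5 = 20204/5 ≈ 4040.8)
O/(-39402) - 12615/41944 = (20204/5)/(-39402) - 12615/41944 = (20204/5)*(-1/39402) - 12615*1/41944 = -10102/98505 - 12615/41944 = -1666358863/4131693720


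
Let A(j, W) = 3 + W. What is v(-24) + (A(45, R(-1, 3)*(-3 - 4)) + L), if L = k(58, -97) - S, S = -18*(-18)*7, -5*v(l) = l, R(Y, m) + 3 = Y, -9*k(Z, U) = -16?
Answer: -100369/45 ≈ -2230.4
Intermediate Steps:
k(Z, U) = 16/9 (k(Z, U) = -⅑*(-16) = 16/9)
R(Y, m) = -3 + Y
v(l) = -l/5
S = 2268 (S = 324*7 = 2268)
L = -20396/9 (L = 16/9 - 1*2268 = 16/9 - 2268 = -20396/9 ≈ -2266.2)
v(-24) + (A(45, R(-1, 3)*(-3 - 4)) + L) = -⅕*(-24) + ((3 + (-3 - 1)*(-3 - 4)) - 20396/9) = 24/5 + ((3 - 4*(-7)) - 20396/9) = 24/5 + ((3 + 28) - 20396/9) = 24/5 + (31 - 20396/9) = 24/5 - 20117/9 = -100369/45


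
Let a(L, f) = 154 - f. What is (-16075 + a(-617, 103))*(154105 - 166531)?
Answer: 199114224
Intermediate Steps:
(-16075 + a(-617, 103))*(154105 - 166531) = (-16075 + (154 - 1*103))*(154105 - 166531) = (-16075 + (154 - 103))*(-12426) = (-16075 + 51)*(-12426) = -16024*(-12426) = 199114224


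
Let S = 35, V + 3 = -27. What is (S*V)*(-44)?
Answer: 46200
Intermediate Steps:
V = -30 (V = -3 - 27 = -30)
(S*V)*(-44) = (35*(-30))*(-44) = -1050*(-44) = 46200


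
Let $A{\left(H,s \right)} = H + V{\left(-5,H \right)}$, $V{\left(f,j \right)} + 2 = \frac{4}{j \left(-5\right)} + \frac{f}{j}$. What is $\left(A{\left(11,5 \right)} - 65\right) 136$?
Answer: $- \frac{422824}{55} \approx -7687.7$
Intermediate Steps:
$V{\left(f,j \right)} = -2 - \frac{4}{5 j} + \frac{f}{j}$ ($V{\left(f,j \right)} = -2 + \left(\frac{4}{j \left(-5\right)} + \frac{f}{j}\right) = -2 + \left(\frac{4}{\left(-5\right) j} + \frac{f}{j}\right) = -2 + \left(4 \left(- \frac{1}{5 j}\right) + \frac{f}{j}\right) = -2 + \left(- \frac{4}{5 j} + \frac{f}{j}\right) = -2 - \frac{4}{5 j} + \frac{f}{j}$)
$A{\left(H,s \right)} = H + \frac{- \frac{29}{5} - 2 H}{H}$ ($A{\left(H,s \right)} = H + \frac{- \frac{4}{5} - 5 - 2 H}{H} = H + \frac{- \frac{29}{5} - 2 H}{H}$)
$\left(A{\left(11,5 \right)} - 65\right) 136 = \left(\left(-2 + 11 - \frac{29}{5 \cdot 11}\right) - 65\right) 136 = \left(\left(-2 + 11 - \frac{29}{55}\right) - 65\right) 136 = \left(\frac{466}{55} - 65\right) 136 = \left(- \frac{3109}{55}\right) 136 = - \frac{422824}{55}$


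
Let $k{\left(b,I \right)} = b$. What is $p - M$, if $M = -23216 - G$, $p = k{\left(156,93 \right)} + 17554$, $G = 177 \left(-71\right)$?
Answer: $28359$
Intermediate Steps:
$G = -12567$
$p = 17710$ ($p = 156 + 17554 = 17710$)
$M = -10649$ ($M = -23216 - -12567 = -23216 + 12567 = -10649$)
$p - M = 17710 - -10649 = 17710 + 10649 = 28359$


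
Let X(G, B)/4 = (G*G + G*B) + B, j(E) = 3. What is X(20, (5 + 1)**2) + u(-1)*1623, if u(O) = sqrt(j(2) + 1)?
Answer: 7870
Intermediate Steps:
X(G, B) = 4*B + 4*G**2 + 4*B*G (X(G, B) = 4*((G*G + G*B) + B) = 4*((G**2 + B*G) + B) = 4*(B + G**2 + B*G) = 4*B + 4*G**2 + 4*B*G)
u(O) = 2 (u(O) = sqrt(3 + 1) = sqrt(4) = 2)
X(20, (5 + 1)**2) + u(-1)*1623 = (4*(5 + 1)**2 + 4*20**2 + 4*(5 + 1)**2*20) + 2*1623 = (4*6**2 + 4*400 + 4*6**2*20) + 3246 = (4*36 + 1600 + 4*36*20) + 3246 = (144 + 1600 + 2880) + 3246 = 4624 + 3246 = 7870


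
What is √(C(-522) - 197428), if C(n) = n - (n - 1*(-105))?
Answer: I*√197533 ≈ 444.45*I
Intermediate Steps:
C(n) = -105 (C(n) = n - (n + 105) = n - (105 + n) = n + (-105 - n) = -105)
√(C(-522) - 197428) = √(-105 - 197428) = √(-197533) = I*√197533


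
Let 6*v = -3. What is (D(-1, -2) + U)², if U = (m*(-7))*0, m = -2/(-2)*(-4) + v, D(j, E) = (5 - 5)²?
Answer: 0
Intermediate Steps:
D(j, E) = 0 (D(j, E) = 0² = 0)
v = -½ (v = (⅙)*(-3) = -½ ≈ -0.50000)
m = -9/2 (m = -2/(-2)*(-4) - ½ = -2*(-½)*(-4) - ½ = 1*(-4) - ½ = -4 - ½ = -9/2 ≈ -4.5000)
U = 0 (U = -9/2*(-7)*0 = (63/2)*0 = 0)
(D(-1, -2) + U)² = (0 + 0)² = 0² = 0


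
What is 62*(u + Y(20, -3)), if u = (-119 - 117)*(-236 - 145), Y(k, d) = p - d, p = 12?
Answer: 5575722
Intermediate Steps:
Y(k, d) = 12 - d
u = 89916 (u = -236*(-381) = 89916)
62*(u + Y(20, -3)) = 62*(89916 + (12 - 1*(-3))) = 62*(89916 + (12 + 3)) = 62*(89916 + 15) = 62*89931 = 5575722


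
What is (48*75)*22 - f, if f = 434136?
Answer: -354936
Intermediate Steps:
(48*75)*22 - f = (48*75)*22 - 1*434136 = 3600*22 - 434136 = 79200 - 434136 = -354936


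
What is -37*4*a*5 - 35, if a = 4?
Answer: -2995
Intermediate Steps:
-37*4*a*5 - 35 = -37*4*4*5 - 35 = -592*5 - 35 = -37*80 - 35 = -2960 - 35 = -2995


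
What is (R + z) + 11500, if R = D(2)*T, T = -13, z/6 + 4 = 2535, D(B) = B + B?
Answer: 26634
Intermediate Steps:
D(B) = 2*B
z = 15186 (z = -24 + 6*2535 = -24 + 15210 = 15186)
R = -52 (R = (2*2)*(-13) = 4*(-13) = -52)
(R + z) + 11500 = (-52 + 15186) + 11500 = 15134 + 11500 = 26634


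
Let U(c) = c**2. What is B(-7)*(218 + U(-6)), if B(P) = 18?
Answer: 4572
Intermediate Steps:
B(-7)*(218 + U(-6)) = 18*(218 + (-6)**2) = 18*(218 + 36) = 18*254 = 4572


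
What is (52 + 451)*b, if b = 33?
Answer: 16599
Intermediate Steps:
(52 + 451)*b = (52 + 451)*33 = 503*33 = 16599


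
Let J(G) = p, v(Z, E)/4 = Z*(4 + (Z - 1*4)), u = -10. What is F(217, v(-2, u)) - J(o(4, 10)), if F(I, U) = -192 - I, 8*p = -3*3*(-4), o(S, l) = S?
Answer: -827/2 ≈ -413.50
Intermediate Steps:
v(Z, E) = 4*Z**2 (v(Z, E) = 4*(Z*(4 + (Z - 1*4))) = 4*(Z*(4 + (Z - 4))) = 4*(Z*(4 + (-4 + Z))) = 4*(Z*Z) = 4*Z**2)
p = 9/2 (p = (-3*3*(-4))/8 = (-9*(-4))/8 = (1/8)*36 = 9/2 ≈ 4.5000)
J(G) = 9/2
F(217, v(-2, u)) - J(o(4, 10)) = (-192 - 1*217) - 1*9/2 = (-192 - 217) - 9/2 = -409 - 9/2 = -827/2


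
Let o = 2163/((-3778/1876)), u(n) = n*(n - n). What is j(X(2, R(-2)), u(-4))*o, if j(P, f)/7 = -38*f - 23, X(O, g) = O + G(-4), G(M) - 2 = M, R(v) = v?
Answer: 326651934/1889 ≈ 1.7292e+5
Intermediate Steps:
G(M) = 2 + M
u(n) = 0 (u(n) = n*0 = 0)
X(O, g) = -2 + O (X(O, g) = O + (2 - 4) = O - 2 = -2 + O)
j(P, f) = -161 - 266*f (j(P, f) = 7*(-38*f - 23) = 7*(-23 - 38*f) = -161 - 266*f)
o = -2028894/1889 (o = 2163/((-3778*1/1876)) = 2163/(-1889/938) = 2163*(-938/1889) = -2028894/1889 ≈ -1074.1)
j(X(2, R(-2)), u(-4))*o = (-161 - 266*0)*(-2028894/1889) = (-161 + 0)*(-2028894/1889) = -161*(-2028894/1889) = 326651934/1889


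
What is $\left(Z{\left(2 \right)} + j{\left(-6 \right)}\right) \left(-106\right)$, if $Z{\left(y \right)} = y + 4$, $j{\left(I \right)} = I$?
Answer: $0$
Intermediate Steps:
$Z{\left(y \right)} = 4 + y$
$\left(Z{\left(2 \right)} + j{\left(-6 \right)}\right) \left(-106\right) = \left(\left(4 + 2\right) - 6\right) \left(-106\right) = \left(6 - 6\right) \left(-106\right) = 0 \left(-106\right) = 0$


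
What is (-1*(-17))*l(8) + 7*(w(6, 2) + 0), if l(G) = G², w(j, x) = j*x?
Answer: 1172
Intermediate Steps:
(-1*(-17))*l(8) + 7*(w(6, 2) + 0) = -1*(-17)*8² + 7*(6*2 + 0) = 17*64 + 7*(12 + 0) = 1088 + 7*12 = 1088 + 84 = 1172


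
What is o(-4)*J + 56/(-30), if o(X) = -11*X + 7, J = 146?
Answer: 111662/15 ≈ 7444.1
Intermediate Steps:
o(X) = 7 - 11*X
o(-4)*J + 56/(-30) = (7 - 11*(-4))*146 + 56/(-30) = (7 + 44)*146 + 56*(-1/30) = 51*146 - 28/15 = 7446 - 28/15 = 111662/15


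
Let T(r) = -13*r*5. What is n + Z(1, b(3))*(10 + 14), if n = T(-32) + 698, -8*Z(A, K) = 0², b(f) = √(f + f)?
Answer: 2778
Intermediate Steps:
b(f) = √2*√f (b(f) = √(2*f) = √2*√f)
T(r) = -65*r
Z(A, K) = 0 (Z(A, K) = -⅛*0² = -⅛*0 = 0)
n = 2778 (n = -65*(-32) + 698 = 2080 + 698 = 2778)
n + Z(1, b(3))*(10 + 14) = 2778 + 0*(10 + 14) = 2778 + 0*24 = 2778 + 0 = 2778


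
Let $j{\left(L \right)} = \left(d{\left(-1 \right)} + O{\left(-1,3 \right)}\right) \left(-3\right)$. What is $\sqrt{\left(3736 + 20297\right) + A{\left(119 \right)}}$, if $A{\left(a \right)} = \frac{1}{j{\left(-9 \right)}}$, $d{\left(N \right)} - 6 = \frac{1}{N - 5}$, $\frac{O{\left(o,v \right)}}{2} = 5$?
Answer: $\frac{\sqrt{216897635}}{95} \approx 155.03$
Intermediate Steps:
$O{\left(o,v \right)} = 10$ ($O{\left(o,v \right)} = 2 \cdot 5 = 10$)
$d{\left(N \right)} = 6 + \frac{1}{-5 + N}$ ($d{\left(N \right)} = 6 + \frac{1}{N - 5} = 6 + \frac{1}{-5 + N}$)
$j{\left(L \right)} = - \frac{95}{2}$ ($j{\left(L \right)} = \left(\frac{-29 + 6 \left(-1\right)}{-5 - 1} + 10\right) \left(-3\right) = \left(\frac{-29 - 6}{-6} + 10\right) \left(-3\right) = \left(\left(- \frac{1}{6}\right) \left(-35\right) + 10\right) \left(-3\right) = \left(\frac{35}{6} + 10\right) \left(-3\right) = \frac{95}{6} \left(-3\right) = - \frac{95}{2}$)
$A{\left(a \right)} = - \frac{2}{95}$ ($A{\left(a \right)} = \frac{1}{- \frac{95}{2}} = - \frac{2}{95}$)
$\sqrt{\left(3736 + 20297\right) + A{\left(119 \right)}} = \sqrt{\left(3736 + 20297\right) - \frac{2}{95}} = \sqrt{24033 - \frac{2}{95}} = \sqrt{\frac{2283133}{95}} = \frac{\sqrt{216897635}}{95}$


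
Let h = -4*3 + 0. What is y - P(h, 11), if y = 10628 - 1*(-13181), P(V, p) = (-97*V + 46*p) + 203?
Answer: 21936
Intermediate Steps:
h = -12 (h = -12 + 0 = -12)
P(V, p) = 203 - 97*V + 46*p
y = 23809 (y = 10628 + 13181 = 23809)
y - P(h, 11) = 23809 - (203 - 97*(-12) + 46*11) = 23809 - (203 + 1164 + 506) = 23809 - 1*1873 = 23809 - 1873 = 21936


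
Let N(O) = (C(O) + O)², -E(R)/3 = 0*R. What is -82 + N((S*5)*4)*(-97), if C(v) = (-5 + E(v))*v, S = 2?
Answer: -2483282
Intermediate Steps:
E(R) = 0 (E(R) = -0*R = -3*0 = 0)
C(v) = -5*v (C(v) = (-5 + 0)*v = -5*v)
N(O) = 16*O² (N(O) = (-5*O + O)² = (-4*O)² = 16*O²)
-82 + N((S*5)*4)*(-97) = -82 + (16*((2*5)*4)²)*(-97) = -82 + (16*(10*4)²)*(-97) = -82 + (16*40²)*(-97) = -82 + (16*1600)*(-97) = -82 + 25600*(-97) = -82 - 2483200 = -2483282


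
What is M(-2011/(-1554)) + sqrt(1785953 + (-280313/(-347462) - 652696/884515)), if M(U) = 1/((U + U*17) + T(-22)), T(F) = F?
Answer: 259/335 + sqrt(168692229140769430829969747690)/307335350930 ≈ 1337.2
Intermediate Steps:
M(U) = 1/(-22 + 18*U) (M(U) = 1/((U + U*17) - 22) = 1/((U + 17*U) - 22) = 1/(18*U - 22) = 1/(-22 + 18*U))
M(-2011/(-1554)) + sqrt(1785953 + (-280313/(-347462) - 652696/884515)) = 1/(2*(-11 + 9*(-2011/(-1554)))) + sqrt(1785953 + (-280313/(-347462) - 652696/884515)) = 1/(2*(-11 + 9*(-2011*(-1/1554)))) + sqrt(1785953 + (-280313*(-1/347462) - 652696*1/884515)) = 1/(2*(-11 + 9*(2011/1554))) + sqrt(1785953 + (280313/347462 - 652696/884515)) = 1/(2*(-11 + 6033/518)) + sqrt(1785953 + 21153995643/307335350930) = 1/(2*(335/518)) + sqrt(548886513153481933/307335350930) = (1/2)*(518/335) + sqrt(168692229140769430829969747690)/307335350930 = 259/335 + sqrt(168692229140769430829969747690)/307335350930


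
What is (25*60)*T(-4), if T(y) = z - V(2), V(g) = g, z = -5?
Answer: -10500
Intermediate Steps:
T(y) = -7 (T(y) = -5 - 1*2 = -5 - 2 = -7)
(25*60)*T(-4) = (25*60)*(-7) = 1500*(-7) = -10500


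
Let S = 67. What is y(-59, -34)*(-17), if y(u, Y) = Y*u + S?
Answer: -35241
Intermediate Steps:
y(u, Y) = 67 + Y*u (y(u, Y) = Y*u + 67 = 67 + Y*u)
y(-59, -34)*(-17) = (67 - 34*(-59))*(-17) = (67 + 2006)*(-17) = 2073*(-17) = -35241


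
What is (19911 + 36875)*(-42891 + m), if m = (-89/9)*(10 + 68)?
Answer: -7438227782/3 ≈ -2.4794e+9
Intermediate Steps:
m = -2314/3 (m = -89*1/9*78 = -89/9*78 = -2314/3 ≈ -771.33)
(19911 + 36875)*(-42891 + m) = (19911 + 36875)*(-42891 - 2314/3) = 56786*(-130987/3) = -7438227782/3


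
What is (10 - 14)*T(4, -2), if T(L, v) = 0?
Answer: 0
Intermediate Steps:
(10 - 14)*T(4, -2) = (10 - 14)*0 = -4*0 = 0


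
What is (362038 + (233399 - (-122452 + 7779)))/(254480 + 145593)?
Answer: 710110/400073 ≈ 1.7750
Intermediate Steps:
(362038 + (233399 - (-122452 + 7779)))/(254480 + 145593) = (362038 + (233399 - 1*(-114673)))/400073 = (362038 + (233399 + 114673))*(1/400073) = (362038 + 348072)*(1/400073) = 710110*(1/400073) = 710110/400073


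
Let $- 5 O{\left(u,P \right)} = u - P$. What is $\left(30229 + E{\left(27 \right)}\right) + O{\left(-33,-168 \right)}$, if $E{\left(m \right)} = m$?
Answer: $30229$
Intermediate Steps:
$O{\left(u,P \right)} = - \frac{u}{5} + \frac{P}{5}$ ($O{\left(u,P \right)} = - \frac{u - P}{5} = - \frac{u}{5} + \frac{P}{5}$)
$\left(30229 + E{\left(27 \right)}\right) + O{\left(-33,-168 \right)} = \left(30229 + 27\right) + \left(\left(- \frac{1}{5}\right) \left(-33\right) + \frac{1}{5} \left(-168\right)\right) = 30256 + \left(\frac{33}{5} - \frac{168}{5}\right) = 30256 - 27 = 30229$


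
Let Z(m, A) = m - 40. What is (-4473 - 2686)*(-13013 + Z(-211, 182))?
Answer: 94956976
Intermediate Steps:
Z(m, A) = -40 + m
(-4473 - 2686)*(-13013 + Z(-211, 182)) = (-4473 - 2686)*(-13013 + (-40 - 211)) = -7159*(-13013 - 251) = -7159*(-13264) = 94956976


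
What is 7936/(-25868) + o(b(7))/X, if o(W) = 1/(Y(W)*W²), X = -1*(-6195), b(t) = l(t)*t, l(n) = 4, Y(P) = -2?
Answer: -19272106307/62818885920 ≈ -0.30679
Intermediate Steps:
b(t) = 4*t
X = 6195
o(W) = -1/(2*W²) (o(W) = 1/(-2*W²) = -1/(2*W²))
7936/(-25868) + o(b(7))/X = 7936/(-25868) - 1/(2*(4*7)²)/6195 = 7936*(-1/25868) - ½/28²*(1/6195) = -1984/6467 - ½*1/784*(1/6195) = -1984/6467 - 1/1568*1/6195 = -1984/6467 - 1/9713760 = -19272106307/62818885920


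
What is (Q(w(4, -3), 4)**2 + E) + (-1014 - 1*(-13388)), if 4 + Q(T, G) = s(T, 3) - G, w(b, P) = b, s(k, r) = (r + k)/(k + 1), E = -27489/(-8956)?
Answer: 2780978909/223900 ≈ 12421.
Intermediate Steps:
E = 27489/8956 (E = -27489*(-1/8956) = 27489/8956 ≈ 3.0693)
s(k, r) = (k + r)/(1 + k)
Q(T, G) = -4 - G + (3 + T)/(1 + T) (Q(T, G) = -4 + ((T + 3)/(1 + T) - G) = -4 + ((3 + T)/(1 + T) - G) = -4 + (-G + (3 + T)/(1 + T)) = -4 - G + (3 + T)/(1 + T))
(Q(w(4, -3), 4)**2 + E) + (-1014 - 1*(-13388)) = (((3 + 4 - (1 + 4)*(4 + 4))/(1 + 4))**2 + 27489/8956) + (-1014 - 1*(-13388)) = (((3 + 4 - 1*5*8)/5)**2 + 27489/8956) + (-1014 + 13388) = (((3 + 4 - 40)/5)**2 + 27489/8956) + 12374 = (((1/5)*(-33))**2 + 27489/8956) + 12374 = ((-33/5)**2 + 27489/8956) + 12374 = (1089/25 + 27489/8956) + 12374 = 10440309/223900 + 12374 = 2780978909/223900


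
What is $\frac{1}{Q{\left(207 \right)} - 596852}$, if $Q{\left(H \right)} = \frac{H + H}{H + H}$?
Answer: $- \frac{1}{596851} \approx -1.6755 \cdot 10^{-6}$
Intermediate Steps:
$Q{\left(H \right)} = 1$ ($Q{\left(H \right)} = \frac{2 H}{2 H} = 2 H \frac{1}{2 H} = 1$)
$\frac{1}{Q{\left(207 \right)} - 596852} = \frac{1}{1 - 596852} = \frac{1}{-596851} = - \frac{1}{596851}$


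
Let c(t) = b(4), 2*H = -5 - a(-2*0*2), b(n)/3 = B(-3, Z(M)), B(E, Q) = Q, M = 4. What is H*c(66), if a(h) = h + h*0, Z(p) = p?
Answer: -30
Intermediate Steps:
b(n) = 12 (b(n) = 3*4 = 12)
a(h) = h (a(h) = h + 0 = h)
H = -5/2 (H = (-5 - (-2*0)*2)/2 = (-5 - 0*2)/2 = (-5 - 1*0)/2 = (-5 + 0)/2 = (½)*(-5) = -5/2 ≈ -2.5000)
c(t) = 12
H*c(66) = -5/2*12 = -30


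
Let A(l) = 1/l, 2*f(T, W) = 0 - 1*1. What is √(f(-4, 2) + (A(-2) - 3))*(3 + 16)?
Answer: 38*I ≈ 38.0*I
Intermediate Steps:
f(T, W) = -½ (f(T, W) = (0 - 1*1)/2 = (0 - 1)/2 = (½)*(-1) = -½)
A(l) = 1/l
√(f(-4, 2) + (A(-2) - 3))*(3 + 16) = √(-½ + (1/(-2) - 3))*(3 + 16) = √(-½ + (-½ - 3))*19 = √(-½ - 7/2)*19 = √(-4)*19 = (2*I)*19 = 38*I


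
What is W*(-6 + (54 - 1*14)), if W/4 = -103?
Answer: -14008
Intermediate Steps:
W = -412 (W = 4*(-103) = -412)
W*(-6 + (54 - 1*14)) = -412*(-6 + (54 - 1*14)) = -412*(-6 + (54 - 14)) = -412*(-6 + 40) = -412*34 = -14008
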